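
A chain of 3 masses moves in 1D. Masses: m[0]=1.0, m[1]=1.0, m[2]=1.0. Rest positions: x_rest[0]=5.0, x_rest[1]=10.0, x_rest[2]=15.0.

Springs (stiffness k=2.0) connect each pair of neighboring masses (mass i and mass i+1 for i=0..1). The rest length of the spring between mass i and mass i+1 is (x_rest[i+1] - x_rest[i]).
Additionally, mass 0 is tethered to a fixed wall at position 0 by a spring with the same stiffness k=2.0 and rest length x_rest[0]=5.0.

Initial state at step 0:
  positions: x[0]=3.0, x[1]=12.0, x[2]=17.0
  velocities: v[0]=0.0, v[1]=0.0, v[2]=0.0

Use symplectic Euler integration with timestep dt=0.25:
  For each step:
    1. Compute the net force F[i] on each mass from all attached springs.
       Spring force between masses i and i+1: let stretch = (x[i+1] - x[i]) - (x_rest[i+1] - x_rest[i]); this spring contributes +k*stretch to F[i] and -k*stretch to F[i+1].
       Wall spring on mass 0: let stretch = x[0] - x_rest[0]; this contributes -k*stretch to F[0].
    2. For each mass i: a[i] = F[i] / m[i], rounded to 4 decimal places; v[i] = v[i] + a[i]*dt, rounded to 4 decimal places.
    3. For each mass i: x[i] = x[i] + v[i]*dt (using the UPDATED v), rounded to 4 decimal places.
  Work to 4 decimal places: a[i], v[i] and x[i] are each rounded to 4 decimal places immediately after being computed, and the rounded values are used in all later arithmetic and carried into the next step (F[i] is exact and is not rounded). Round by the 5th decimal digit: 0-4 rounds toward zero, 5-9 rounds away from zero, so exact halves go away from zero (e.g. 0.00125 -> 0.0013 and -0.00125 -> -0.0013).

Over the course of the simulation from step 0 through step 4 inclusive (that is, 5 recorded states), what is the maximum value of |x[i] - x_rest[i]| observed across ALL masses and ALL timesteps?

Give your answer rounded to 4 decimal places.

Answer: 2.3448

Derivation:
Step 0: x=[3.0000 12.0000 17.0000] v=[0.0000 0.0000 0.0000]
Step 1: x=[3.7500 11.5000 17.0000] v=[3.0000 -2.0000 0.0000]
Step 2: x=[5.0000 10.7188 16.9375] v=[5.0000 -3.1250 -0.2500]
Step 3: x=[6.3399 10.0000 16.7227] v=[5.3594 -2.8751 -0.8594]
Step 4: x=[7.3448 9.6641 16.2925] v=[4.0195 -1.3438 -1.7208]
Max displacement = 2.3448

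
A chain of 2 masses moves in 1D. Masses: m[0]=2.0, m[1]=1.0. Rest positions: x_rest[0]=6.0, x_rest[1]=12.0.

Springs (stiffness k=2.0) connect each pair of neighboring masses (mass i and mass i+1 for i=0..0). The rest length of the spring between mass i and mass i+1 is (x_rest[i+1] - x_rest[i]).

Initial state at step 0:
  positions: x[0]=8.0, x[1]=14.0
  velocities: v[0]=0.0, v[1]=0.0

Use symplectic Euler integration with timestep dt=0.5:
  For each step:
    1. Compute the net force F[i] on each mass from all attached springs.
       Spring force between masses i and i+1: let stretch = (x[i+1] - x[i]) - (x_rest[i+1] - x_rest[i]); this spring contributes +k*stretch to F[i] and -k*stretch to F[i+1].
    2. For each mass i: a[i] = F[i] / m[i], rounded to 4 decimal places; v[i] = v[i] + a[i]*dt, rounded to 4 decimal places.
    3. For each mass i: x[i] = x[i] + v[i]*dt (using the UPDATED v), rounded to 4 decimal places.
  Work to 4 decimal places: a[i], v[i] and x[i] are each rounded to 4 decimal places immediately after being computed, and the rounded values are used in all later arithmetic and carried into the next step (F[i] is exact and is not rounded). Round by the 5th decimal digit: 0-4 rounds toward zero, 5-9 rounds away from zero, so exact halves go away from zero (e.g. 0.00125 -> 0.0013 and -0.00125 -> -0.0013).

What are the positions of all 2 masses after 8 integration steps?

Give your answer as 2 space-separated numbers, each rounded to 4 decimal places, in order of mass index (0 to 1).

Step 0: x=[8.0000 14.0000] v=[0.0000 0.0000]
Step 1: x=[8.0000 14.0000] v=[0.0000 0.0000]
Step 2: x=[8.0000 14.0000] v=[0.0000 0.0000]
Step 3: x=[8.0000 14.0000] v=[0.0000 0.0000]
Step 4: x=[8.0000 14.0000] v=[0.0000 0.0000]
Step 5: x=[8.0000 14.0000] v=[0.0000 0.0000]
Step 6: x=[8.0000 14.0000] v=[0.0000 0.0000]
Step 7: x=[8.0000 14.0000] v=[0.0000 0.0000]
Step 8: x=[8.0000 14.0000] v=[0.0000 0.0000]

Answer: 8.0000 14.0000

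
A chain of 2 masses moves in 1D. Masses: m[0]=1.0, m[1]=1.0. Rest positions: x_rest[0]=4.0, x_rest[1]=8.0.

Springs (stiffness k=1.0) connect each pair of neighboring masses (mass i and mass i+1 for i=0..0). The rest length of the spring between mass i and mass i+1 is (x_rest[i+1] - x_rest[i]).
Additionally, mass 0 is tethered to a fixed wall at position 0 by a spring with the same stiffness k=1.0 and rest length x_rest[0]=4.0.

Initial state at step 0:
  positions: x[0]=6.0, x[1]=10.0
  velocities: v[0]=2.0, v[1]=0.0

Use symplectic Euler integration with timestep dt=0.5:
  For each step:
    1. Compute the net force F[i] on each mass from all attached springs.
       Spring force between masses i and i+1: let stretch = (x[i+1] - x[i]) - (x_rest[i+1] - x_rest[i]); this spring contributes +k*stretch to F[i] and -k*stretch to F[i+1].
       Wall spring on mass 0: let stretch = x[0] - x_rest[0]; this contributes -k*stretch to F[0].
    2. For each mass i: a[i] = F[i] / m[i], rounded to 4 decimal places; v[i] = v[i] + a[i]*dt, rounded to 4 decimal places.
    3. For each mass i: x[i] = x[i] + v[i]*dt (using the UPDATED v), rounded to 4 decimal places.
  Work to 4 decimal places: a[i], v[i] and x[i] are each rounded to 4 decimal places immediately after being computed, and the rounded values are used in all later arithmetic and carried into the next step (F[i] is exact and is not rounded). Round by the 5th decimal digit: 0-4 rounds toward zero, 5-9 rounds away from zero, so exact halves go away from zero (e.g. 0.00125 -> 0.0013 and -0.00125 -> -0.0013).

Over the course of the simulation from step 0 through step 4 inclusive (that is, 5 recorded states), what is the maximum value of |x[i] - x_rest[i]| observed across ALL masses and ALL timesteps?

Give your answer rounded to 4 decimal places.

Answer: 2.5000

Derivation:
Step 0: x=[6.0000 10.0000] v=[2.0000 0.0000]
Step 1: x=[6.5000 10.0000] v=[1.0000 0.0000]
Step 2: x=[6.2500 10.1250] v=[-0.5000 0.2500]
Step 3: x=[5.4063 10.2813] v=[-1.6875 0.3125]
Step 4: x=[4.4297 10.2188] v=[-1.9532 -0.1250]
Max displacement = 2.5000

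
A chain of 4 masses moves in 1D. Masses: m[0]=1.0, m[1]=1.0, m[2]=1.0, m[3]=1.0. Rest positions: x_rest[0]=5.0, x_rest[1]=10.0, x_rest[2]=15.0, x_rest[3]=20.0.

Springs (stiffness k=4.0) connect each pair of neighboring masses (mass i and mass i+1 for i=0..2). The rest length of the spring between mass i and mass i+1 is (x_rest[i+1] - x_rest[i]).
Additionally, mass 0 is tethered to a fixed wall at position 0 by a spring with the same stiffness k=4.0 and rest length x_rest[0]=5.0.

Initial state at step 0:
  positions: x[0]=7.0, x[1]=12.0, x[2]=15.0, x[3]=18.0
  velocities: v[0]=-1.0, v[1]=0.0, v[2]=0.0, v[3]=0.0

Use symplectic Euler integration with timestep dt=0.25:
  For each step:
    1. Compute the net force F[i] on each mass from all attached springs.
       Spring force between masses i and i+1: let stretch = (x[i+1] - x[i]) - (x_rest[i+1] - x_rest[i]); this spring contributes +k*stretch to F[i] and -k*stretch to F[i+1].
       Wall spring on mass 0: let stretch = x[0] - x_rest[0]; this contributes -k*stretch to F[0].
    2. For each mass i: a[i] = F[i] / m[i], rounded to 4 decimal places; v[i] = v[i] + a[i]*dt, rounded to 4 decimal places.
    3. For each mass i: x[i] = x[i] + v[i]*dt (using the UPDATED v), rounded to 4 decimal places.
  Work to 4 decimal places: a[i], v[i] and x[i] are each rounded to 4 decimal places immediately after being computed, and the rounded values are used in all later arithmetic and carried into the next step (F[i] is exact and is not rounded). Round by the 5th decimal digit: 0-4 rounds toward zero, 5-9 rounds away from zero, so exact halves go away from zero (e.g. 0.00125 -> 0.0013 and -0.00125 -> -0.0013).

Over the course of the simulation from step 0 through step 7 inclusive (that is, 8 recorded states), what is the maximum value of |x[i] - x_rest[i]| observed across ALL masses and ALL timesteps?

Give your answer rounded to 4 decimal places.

Answer: 2.2722

Derivation:
Step 0: x=[7.0000 12.0000 15.0000 18.0000] v=[-1.0000 0.0000 0.0000 0.0000]
Step 1: x=[6.2500 11.5000 15.0000 18.5000] v=[-3.0000 -2.0000 0.0000 2.0000]
Step 2: x=[5.2500 10.5625 15.0000 19.3750] v=[-4.0000 -3.7500 0.0000 3.5000]
Step 3: x=[4.2656 9.4063 14.9844 20.4063] v=[-3.9375 -4.6250 -0.0625 4.1250]
Step 4: x=[3.5000 8.3594 14.9297 21.3321] v=[-3.0624 -4.1876 -0.2187 3.7031]
Step 5: x=[3.0743 7.7402 14.8331 21.9073] v=[-1.7030 -2.4767 -0.3866 2.3007]
Step 6: x=[3.0465 7.7278 14.7318 21.9639] v=[-0.1114 -0.0497 -0.4053 0.2265]
Step 7: x=[3.4274 8.2961 14.6875 21.4625] v=[1.5234 2.2730 -0.1772 -2.0056]
Max displacement = 2.2722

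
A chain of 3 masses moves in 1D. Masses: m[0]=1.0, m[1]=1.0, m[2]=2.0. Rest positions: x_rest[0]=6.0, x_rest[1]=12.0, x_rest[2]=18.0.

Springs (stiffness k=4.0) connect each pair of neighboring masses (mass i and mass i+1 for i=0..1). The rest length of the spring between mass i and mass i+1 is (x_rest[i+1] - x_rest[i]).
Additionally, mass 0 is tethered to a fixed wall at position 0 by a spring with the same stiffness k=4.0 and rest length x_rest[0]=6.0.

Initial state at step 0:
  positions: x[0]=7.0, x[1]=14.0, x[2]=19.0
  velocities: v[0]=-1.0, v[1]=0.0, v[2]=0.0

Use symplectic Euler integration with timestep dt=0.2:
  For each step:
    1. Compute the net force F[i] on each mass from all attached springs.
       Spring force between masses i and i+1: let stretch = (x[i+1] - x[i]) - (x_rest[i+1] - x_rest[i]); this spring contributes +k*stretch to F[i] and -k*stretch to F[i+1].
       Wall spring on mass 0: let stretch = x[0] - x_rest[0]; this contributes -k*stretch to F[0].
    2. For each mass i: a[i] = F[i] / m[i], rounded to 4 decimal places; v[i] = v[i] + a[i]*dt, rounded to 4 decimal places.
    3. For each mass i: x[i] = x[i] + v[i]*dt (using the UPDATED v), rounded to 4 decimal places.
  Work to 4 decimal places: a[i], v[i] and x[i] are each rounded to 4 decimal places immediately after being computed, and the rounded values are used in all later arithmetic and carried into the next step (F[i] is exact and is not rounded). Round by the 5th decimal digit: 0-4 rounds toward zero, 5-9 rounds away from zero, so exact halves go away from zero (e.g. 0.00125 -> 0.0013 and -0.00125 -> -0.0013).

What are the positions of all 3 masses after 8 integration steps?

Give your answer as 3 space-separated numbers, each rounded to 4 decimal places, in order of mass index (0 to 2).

Answer: 5.3583 12.2091 18.4810

Derivation:
Step 0: x=[7.0000 14.0000 19.0000] v=[-1.0000 0.0000 0.0000]
Step 1: x=[6.8000 13.6800 19.0800] v=[-1.0000 -1.6000 0.4000]
Step 2: x=[6.6128 13.1232 19.2080] v=[-0.9360 -2.7840 0.6400]
Step 3: x=[6.4092 12.4983 19.3292] v=[-1.0179 -3.1245 0.6061]
Step 4: x=[6.1544 11.9921 19.3839] v=[-1.2740 -2.5311 0.2737]
Step 5: x=[5.8489 11.7345 19.3273] v=[-1.5274 -1.2878 -0.2830]
Step 6: x=[5.5493 11.7501 19.1433] v=[-1.4980 0.0780 -0.9201]
Step 7: x=[5.3539 11.9565 18.8478] v=[-0.9768 1.0319 -1.4774]
Step 8: x=[5.3583 12.2091 18.4810] v=[0.0222 1.2629 -1.8339]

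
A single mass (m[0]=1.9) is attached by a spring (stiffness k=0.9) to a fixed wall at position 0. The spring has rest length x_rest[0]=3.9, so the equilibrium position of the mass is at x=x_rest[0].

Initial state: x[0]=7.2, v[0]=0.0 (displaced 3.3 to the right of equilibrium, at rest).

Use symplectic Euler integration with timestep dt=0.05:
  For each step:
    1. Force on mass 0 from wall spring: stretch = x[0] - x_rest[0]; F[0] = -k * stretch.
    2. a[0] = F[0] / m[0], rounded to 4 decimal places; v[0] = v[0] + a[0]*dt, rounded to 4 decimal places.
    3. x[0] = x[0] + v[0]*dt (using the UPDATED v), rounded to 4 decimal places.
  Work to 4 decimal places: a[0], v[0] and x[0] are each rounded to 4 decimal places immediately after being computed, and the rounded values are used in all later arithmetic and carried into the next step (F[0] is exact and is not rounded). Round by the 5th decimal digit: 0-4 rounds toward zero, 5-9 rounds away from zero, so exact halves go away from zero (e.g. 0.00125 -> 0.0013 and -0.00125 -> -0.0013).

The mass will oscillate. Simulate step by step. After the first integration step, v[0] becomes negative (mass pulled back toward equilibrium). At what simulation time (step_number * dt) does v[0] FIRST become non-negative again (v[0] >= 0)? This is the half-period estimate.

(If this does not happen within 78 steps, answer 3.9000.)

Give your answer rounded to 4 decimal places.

Answer: 3.9000

Derivation:
Step 0: x=[7.2000] v=[0.0000]
Step 1: x=[7.1961] v=[-0.0782]
Step 2: x=[7.1883] v=[-0.1563]
Step 3: x=[7.1766] v=[-0.2342]
Step 4: x=[7.1610] v=[-0.3118]
Step 5: x=[7.1416] v=[-0.3890]
Step 6: x=[7.1183] v=[-0.4658]
Step 7: x=[7.0912] v=[-0.5420]
Step 8: x=[7.0603] v=[-0.6176]
Step 9: x=[7.0257] v=[-0.6925]
Step 10: x=[6.9874] v=[-0.7665]
Step 11: x=[6.9454] v=[-0.8396]
Step 12: x=[6.8998] v=[-0.9117]
Step 13: x=[6.8507] v=[-0.9828]
Step 14: x=[6.7981] v=[-1.0527]
Step 15: x=[6.7420] v=[-1.1213]
Step 16: x=[6.6826] v=[-1.1886]
Step 17: x=[6.6199] v=[-1.2545]
Step 18: x=[6.5540] v=[-1.3189]
Step 19: x=[6.4849] v=[-1.3818]
Step 20: x=[6.4128] v=[-1.4430]
Step 21: x=[6.3377] v=[-1.5025]
Step 22: x=[6.2597] v=[-1.5602]
Step 23: x=[6.1789] v=[-1.6161]
Step 24: x=[6.0954] v=[-1.6701]
Step 25: x=[6.0093] v=[-1.7221]
Step 26: x=[5.9207] v=[-1.7721]
Step 27: x=[5.8297] v=[-1.8200]
Step 28: x=[5.7364] v=[-1.8657]
Step 29: x=[5.6409] v=[-1.9092]
Step 30: x=[5.5434] v=[-1.9504]
Step 31: x=[5.4439] v=[-1.9893]
Step 32: x=[5.3426] v=[-2.0259]
Step 33: x=[5.2396] v=[-2.0601]
Step 34: x=[5.1350] v=[-2.0918]
Step 35: x=[5.0289] v=[-2.1211]
Step 36: x=[4.9215] v=[-2.1478]
Step 37: x=[4.8129] v=[-2.1720]
Step 38: x=[4.7032] v=[-2.1936]
Step 39: x=[4.5926] v=[-2.2126]
Step 40: x=[4.4812] v=[-2.2290]
Step 41: x=[4.3691] v=[-2.2428]
Step 42: x=[4.2564] v=[-2.2539]
Step 43: x=[4.1433] v=[-2.2623]
Step 44: x=[4.0299] v=[-2.2681]
Step 45: x=[3.9163] v=[-2.2712]
Step 46: x=[3.8027] v=[-2.2716]
Step 47: x=[3.6892] v=[-2.2693]
Step 48: x=[3.5760] v=[-2.2643]
Step 49: x=[3.4632] v=[-2.2566]
Step 50: x=[3.3509] v=[-2.2463]
Step 51: x=[3.2392] v=[-2.2333]
Step 52: x=[3.1283] v=[-2.2177]
Step 53: x=[3.0183] v=[-2.1994]
Step 54: x=[2.9094] v=[-2.1785]
Step 55: x=[2.8017] v=[-2.1550]
Step 56: x=[2.6953] v=[-2.1290]
Step 57: x=[2.5903] v=[-2.1005]
Step 58: x=[2.4868] v=[-2.0695]
Step 59: x=[2.3850] v=[-2.0360]
Step 60: x=[2.2850] v=[-2.0001]
Step 61: x=[2.1869] v=[-1.9619]
Step 62: x=[2.0908] v=[-1.9213]
Step 63: x=[1.9969] v=[-1.8785]
Step 64: x=[1.9052] v=[-1.8334]
Step 65: x=[1.8159] v=[-1.7862]
Step 66: x=[1.7291] v=[-1.7368]
Step 67: x=[1.6448] v=[-1.6854]
Step 68: x=[1.5632] v=[-1.6320]
Step 69: x=[1.4844] v=[-1.5767]
Step 70: x=[1.4084] v=[-1.5195]
Step 71: x=[1.3354] v=[-1.4605]
Step 72: x=[1.2654] v=[-1.3998]
Step 73: x=[1.1985] v=[-1.3374]
Step 74: x=[1.1348] v=[-1.2734]
Step 75: x=[1.0744] v=[-1.2079]
Step 76: x=[1.0174] v=[-1.1410]
Step 77: x=[0.9638] v=[-1.0727]
Step 78: x=[0.9136] v=[-1.0032]
v[0] did not become non-negative within 78 steps; using fallback time=3.9000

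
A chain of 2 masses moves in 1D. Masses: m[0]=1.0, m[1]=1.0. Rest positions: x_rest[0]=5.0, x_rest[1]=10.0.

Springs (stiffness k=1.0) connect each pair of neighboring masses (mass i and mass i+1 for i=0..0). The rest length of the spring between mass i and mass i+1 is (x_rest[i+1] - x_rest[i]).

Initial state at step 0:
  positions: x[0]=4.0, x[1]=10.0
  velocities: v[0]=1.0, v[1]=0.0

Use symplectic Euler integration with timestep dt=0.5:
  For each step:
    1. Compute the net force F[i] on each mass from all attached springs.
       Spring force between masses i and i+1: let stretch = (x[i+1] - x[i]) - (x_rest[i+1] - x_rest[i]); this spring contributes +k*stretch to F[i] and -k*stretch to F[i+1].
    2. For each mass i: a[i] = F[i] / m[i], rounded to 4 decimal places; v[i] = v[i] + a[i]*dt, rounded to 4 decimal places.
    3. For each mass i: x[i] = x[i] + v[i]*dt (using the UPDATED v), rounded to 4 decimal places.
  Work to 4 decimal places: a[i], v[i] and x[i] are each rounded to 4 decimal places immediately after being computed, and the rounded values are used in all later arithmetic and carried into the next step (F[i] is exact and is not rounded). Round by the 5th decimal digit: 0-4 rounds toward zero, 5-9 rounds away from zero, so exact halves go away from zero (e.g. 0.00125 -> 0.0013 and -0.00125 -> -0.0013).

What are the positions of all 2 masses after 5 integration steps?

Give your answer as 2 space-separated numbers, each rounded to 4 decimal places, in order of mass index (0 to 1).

Answer: 5.9375 10.5625

Derivation:
Step 0: x=[4.0000 10.0000] v=[1.0000 0.0000]
Step 1: x=[4.7500 9.7500] v=[1.5000 -0.5000]
Step 2: x=[5.5000 9.5000] v=[1.5000 -0.5000]
Step 3: x=[6.0000 9.5000] v=[1.0000 0.0000]
Step 4: x=[6.1250 9.8750] v=[0.2500 0.7500]
Step 5: x=[5.9375 10.5625] v=[-0.3750 1.3750]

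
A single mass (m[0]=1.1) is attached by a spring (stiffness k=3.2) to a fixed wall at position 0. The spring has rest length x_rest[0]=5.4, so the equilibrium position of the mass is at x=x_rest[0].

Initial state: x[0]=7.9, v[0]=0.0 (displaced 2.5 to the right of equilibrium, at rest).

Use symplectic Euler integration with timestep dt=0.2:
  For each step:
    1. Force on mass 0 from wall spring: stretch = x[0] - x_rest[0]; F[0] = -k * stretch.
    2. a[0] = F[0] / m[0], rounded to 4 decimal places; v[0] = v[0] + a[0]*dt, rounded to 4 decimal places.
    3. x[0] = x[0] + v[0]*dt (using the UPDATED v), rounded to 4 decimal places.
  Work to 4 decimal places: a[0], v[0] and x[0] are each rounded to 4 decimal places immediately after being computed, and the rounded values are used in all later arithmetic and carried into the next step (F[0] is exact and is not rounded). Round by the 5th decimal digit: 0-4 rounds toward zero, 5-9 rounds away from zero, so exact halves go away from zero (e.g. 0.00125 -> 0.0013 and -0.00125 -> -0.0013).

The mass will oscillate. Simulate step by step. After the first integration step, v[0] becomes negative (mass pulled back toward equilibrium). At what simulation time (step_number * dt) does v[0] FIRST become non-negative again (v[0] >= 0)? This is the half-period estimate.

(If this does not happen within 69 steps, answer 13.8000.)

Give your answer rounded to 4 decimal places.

Answer: 2.0000

Derivation:
Step 0: x=[7.9000] v=[0.0000]
Step 1: x=[7.6091] v=[-1.4545]
Step 2: x=[7.0611] v=[-2.7398]
Step 3: x=[6.3198] v=[-3.7063]
Step 4: x=[5.4715] v=[-4.2415]
Step 5: x=[4.6149] v=[-4.2831]
Step 6: x=[3.8496] v=[-3.8263]
Step 7: x=[3.2648] v=[-2.9242]
Step 8: x=[2.9284] v=[-1.6819]
Step 9: x=[2.8796] v=[-0.2439]
Step 10: x=[3.1241] v=[1.2225]
First v>=0 after going negative at step 10, time=2.0000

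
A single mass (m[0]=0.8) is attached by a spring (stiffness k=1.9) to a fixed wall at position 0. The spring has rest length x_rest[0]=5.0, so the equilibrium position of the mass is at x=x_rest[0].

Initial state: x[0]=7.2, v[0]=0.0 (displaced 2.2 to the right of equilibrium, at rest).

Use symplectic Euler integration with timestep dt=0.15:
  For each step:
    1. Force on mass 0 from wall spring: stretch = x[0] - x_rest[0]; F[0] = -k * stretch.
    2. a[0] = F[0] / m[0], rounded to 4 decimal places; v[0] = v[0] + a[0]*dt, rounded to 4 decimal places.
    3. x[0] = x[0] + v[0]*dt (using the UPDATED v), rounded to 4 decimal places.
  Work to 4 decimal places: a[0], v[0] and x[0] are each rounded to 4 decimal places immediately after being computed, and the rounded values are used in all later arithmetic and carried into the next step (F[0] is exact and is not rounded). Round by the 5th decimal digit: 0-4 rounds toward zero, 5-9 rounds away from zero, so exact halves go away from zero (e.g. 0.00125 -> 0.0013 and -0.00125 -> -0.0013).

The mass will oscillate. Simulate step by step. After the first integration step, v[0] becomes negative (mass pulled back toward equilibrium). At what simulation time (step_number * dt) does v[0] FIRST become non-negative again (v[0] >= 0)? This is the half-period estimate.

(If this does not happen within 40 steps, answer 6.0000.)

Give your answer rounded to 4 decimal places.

Answer: 2.1000

Derivation:
Step 0: x=[7.2000] v=[0.0000]
Step 1: x=[7.0824] v=[-0.7838]
Step 2: x=[6.8535] v=[-1.5257]
Step 3: x=[6.5256] v=[-2.1860]
Step 4: x=[6.1162] v=[-2.7295]
Step 5: x=[5.6471] v=[-3.1272]
Step 6: x=[5.1434] v=[-3.3577]
Step 7: x=[4.6321] v=[-3.4088]
Step 8: x=[4.1404] v=[-3.2777]
Step 9: x=[3.6947] v=[-2.9715]
Step 10: x=[3.3187] v=[-2.5065]
Step 11: x=[3.0326] v=[-1.9075]
Step 12: x=[2.8516] v=[-1.2066]
Step 13: x=[2.7854] v=[-0.4412]
Step 14: x=[2.8376] v=[0.3478]
First v>=0 after going negative at step 14, time=2.1000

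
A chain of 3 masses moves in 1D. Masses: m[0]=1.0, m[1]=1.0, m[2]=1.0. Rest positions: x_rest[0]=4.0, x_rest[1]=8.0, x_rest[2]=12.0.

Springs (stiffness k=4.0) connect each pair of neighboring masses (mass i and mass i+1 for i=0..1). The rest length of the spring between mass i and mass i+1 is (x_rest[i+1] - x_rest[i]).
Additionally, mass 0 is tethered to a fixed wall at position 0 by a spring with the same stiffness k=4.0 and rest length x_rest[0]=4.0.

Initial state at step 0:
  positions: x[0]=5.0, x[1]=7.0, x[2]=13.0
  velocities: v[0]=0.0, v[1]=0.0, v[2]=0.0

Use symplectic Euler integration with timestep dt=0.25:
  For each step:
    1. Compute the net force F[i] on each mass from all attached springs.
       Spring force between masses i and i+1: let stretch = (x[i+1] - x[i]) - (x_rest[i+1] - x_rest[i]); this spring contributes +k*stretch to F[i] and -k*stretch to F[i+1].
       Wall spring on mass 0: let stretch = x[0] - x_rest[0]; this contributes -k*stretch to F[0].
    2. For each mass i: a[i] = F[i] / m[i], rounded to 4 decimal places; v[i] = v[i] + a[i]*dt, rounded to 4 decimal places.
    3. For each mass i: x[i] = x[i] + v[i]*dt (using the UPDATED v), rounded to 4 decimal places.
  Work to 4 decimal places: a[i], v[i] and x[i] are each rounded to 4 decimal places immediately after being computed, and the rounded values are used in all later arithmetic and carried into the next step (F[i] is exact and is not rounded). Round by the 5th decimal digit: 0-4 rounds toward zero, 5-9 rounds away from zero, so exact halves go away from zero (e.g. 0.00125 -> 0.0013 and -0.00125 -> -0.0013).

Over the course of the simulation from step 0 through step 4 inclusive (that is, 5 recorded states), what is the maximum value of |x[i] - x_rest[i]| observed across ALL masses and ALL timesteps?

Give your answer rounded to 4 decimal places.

Answer: 1.5938

Derivation:
Step 0: x=[5.0000 7.0000 13.0000] v=[0.0000 0.0000 0.0000]
Step 1: x=[4.2500 8.0000 12.5000] v=[-3.0000 4.0000 -2.0000]
Step 2: x=[3.3750 9.1875 11.8750] v=[-3.5000 4.7500 -2.5000]
Step 3: x=[3.1094 9.5938 11.5781] v=[-1.0625 1.6250 -1.1875]
Step 4: x=[3.6875 8.8750 11.7852] v=[2.3125 -2.8751 0.8282]
Max displacement = 1.5938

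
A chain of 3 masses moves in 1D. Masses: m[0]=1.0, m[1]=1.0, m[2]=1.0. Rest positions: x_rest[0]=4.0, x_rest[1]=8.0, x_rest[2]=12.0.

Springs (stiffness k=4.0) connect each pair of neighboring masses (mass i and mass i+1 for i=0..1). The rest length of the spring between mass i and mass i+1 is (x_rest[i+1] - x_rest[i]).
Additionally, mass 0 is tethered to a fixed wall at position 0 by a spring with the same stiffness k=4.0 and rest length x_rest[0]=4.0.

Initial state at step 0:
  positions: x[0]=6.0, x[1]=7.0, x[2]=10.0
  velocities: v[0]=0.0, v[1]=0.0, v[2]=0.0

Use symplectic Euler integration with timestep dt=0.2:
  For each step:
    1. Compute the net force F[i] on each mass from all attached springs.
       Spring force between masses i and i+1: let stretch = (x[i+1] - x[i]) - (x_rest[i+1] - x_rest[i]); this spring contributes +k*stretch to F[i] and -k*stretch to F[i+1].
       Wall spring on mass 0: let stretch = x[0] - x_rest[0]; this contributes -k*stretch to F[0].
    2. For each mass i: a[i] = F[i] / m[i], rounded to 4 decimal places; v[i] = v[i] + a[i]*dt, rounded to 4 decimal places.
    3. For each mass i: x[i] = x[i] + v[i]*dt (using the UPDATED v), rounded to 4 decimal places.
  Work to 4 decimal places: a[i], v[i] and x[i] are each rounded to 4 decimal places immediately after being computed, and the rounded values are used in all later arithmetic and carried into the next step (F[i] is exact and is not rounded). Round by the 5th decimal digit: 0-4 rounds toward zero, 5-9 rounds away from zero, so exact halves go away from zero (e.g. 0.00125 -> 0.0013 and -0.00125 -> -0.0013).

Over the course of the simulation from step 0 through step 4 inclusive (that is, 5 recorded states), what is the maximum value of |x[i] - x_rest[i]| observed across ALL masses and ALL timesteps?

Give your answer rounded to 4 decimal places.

Answer: 2.2486

Derivation:
Step 0: x=[6.0000 7.0000 10.0000] v=[0.0000 0.0000 0.0000]
Step 1: x=[5.2000 7.3200 10.1600] v=[-4.0000 1.6000 0.8000]
Step 2: x=[3.9072 7.7552 10.5056] v=[-6.4640 2.1760 1.7280]
Step 3: x=[2.6049 8.0148 11.0511] v=[-6.5114 1.2979 2.7277]
Step 4: x=[1.7514 7.8946 11.7508] v=[-4.2674 -0.6010 3.4987]
Max displacement = 2.2486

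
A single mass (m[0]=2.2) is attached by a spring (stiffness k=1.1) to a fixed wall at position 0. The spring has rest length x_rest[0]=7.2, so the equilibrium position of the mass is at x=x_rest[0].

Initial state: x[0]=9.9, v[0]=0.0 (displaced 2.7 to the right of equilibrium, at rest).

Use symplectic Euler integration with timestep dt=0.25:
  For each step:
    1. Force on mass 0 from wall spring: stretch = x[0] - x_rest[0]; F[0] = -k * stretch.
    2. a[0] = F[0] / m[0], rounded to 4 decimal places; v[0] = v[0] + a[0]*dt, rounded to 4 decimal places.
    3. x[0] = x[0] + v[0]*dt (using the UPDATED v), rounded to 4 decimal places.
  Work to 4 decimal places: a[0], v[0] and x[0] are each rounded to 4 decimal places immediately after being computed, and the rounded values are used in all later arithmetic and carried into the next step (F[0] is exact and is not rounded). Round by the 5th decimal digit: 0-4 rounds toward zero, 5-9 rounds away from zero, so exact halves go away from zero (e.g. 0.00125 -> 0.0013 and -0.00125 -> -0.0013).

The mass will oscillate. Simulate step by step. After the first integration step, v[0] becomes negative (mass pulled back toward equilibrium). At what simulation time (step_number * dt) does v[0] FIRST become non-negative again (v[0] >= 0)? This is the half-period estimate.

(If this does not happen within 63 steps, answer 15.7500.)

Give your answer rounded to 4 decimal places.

Answer: 4.5000

Derivation:
Step 0: x=[9.9000] v=[0.0000]
Step 1: x=[9.8156] v=[-0.3375]
Step 2: x=[9.6495] v=[-0.6645]
Step 3: x=[9.4068] v=[-0.9707]
Step 4: x=[9.0952] v=[-1.2466]
Step 5: x=[8.7243] v=[-1.4835]
Step 6: x=[8.3058] v=[-1.6741]
Step 7: x=[7.8527] v=[-1.8123]
Step 8: x=[7.3792] v=[-1.8939]
Step 9: x=[6.9001] v=[-1.9163]
Step 10: x=[6.4304] v=[-1.8788]
Step 11: x=[5.9848] v=[-1.7826]
Step 12: x=[5.5771] v=[-1.6307]
Step 13: x=[5.2202] v=[-1.4278]
Step 14: x=[4.9251] v=[-1.1803]
Step 15: x=[4.7011] v=[-0.8959]
Step 16: x=[4.5552] v=[-0.5835]
Step 17: x=[4.4920] v=[-0.2529]
Step 18: x=[4.5134] v=[0.0856]
First v>=0 after going negative at step 18, time=4.5000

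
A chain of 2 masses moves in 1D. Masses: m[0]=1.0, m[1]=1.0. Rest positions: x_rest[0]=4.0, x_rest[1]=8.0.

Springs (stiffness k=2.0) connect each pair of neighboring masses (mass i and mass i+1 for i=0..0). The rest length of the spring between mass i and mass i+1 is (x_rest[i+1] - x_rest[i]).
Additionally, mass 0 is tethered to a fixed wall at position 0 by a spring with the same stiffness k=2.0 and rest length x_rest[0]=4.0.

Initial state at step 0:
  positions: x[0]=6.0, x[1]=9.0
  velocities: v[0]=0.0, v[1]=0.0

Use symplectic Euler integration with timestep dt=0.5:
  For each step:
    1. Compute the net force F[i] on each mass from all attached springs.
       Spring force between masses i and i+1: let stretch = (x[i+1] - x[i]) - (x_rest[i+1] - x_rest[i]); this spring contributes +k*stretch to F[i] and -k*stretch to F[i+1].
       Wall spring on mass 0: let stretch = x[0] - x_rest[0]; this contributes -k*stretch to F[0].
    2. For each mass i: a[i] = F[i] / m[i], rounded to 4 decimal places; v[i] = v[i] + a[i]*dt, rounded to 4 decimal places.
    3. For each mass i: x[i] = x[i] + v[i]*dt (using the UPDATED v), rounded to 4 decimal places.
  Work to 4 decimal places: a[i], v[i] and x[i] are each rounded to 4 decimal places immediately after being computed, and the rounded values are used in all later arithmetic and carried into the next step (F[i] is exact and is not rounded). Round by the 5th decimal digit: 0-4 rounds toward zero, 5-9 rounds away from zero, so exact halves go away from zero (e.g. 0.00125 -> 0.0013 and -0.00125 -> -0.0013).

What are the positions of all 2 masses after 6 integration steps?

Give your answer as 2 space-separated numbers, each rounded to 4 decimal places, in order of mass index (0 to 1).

Answer: 2.9375 6.4532

Derivation:
Step 0: x=[6.0000 9.0000] v=[0.0000 0.0000]
Step 1: x=[4.5000 9.5000] v=[-3.0000 1.0000]
Step 2: x=[3.2500 9.5000] v=[-2.5000 0.0000]
Step 3: x=[3.5000 8.3750] v=[0.5000 -2.2500]
Step 4: x=[4.4375 6.8125] v=[1.8750 -3.1250]
Step 5: x=[4.3438 6.0625] v=[-0.1875 -1.5000]
Step 6: x=[2.9375 6.4532] v=[-2.8126 0.7813]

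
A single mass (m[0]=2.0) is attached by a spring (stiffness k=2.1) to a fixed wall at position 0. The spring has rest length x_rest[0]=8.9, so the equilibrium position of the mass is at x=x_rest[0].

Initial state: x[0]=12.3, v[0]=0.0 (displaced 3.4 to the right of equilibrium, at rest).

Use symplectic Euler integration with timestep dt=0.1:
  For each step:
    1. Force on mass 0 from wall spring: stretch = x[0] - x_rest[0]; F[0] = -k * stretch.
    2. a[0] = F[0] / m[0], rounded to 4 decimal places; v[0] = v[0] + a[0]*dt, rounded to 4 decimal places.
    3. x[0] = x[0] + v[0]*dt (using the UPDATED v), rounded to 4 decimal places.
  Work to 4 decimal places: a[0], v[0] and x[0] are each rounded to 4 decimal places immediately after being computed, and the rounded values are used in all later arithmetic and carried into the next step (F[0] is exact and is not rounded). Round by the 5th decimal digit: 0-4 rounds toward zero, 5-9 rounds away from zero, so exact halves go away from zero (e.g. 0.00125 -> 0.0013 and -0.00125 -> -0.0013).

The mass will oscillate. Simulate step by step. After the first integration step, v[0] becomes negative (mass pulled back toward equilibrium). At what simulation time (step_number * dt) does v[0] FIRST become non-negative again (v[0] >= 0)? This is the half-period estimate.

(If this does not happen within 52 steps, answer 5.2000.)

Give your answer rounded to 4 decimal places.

Step 0: x=[12.3000] v=[0.0000]
Step 1: x=[12.2643] v=[-0.3570]
Step 2: x=[12.1933] v=[-0.7103]
Step 3: x=[12.0877] v=[-1.0561]
Step 4: x=[11.9486] v=[-1.3908]
Step 5: x=[11.7775] v=[-1.7109]
Step 6: x=[11.5762] v=[-2.0130]
Step 7: x=[11.3468] v=[-2.2940]
Step 8: x=[11.0917] v=[-2.5509]
Step 9: x=[10.8136] v=[-2.7810]
Step 10: x=[10.5154] v=[-2.9819]
Step 11: x=[10.2003] v=[-3.1515]
Step 12: x=[9.8715] v=[-3.2880]
Step 13: x=[9.5325] v=[-3.3900]
Step 14: x=[9.1869] v=[-3.4564]
Step 15: x=[8.8383] v=[-3.4865]
Step 16: x=[8.4903] v=[-3.4800]
Step 17: x=[8.1466] v=[-3.4370]
Step 18: x=[7.8108] v=[-3.3579]
Step 19: x=[7.4865] v=[-3.2435]
Step 20: x=[7.1770] v=[-3.0951]
Step 21: x=[6.8856] v=[-2.9142]
Step 22: x=[6.6153] v=[-2.7027]
Step 23: x=[6.3690] v=[-2.4628]
Step 24: x=[6.1493] v=[-2.1970]
Step 25: x=[5.9585] v=[-1.9082]
Step 26: x=[5.7986] v=[-1.5993]
Step 27: x=[5.6712] v=[-1.2737]
Step 28: x=[5.5777] v=[-0.9347]
Step 29: x=[5.5191] v=[-0.5859]
Step 30: x=[5.4960] v=[-0.2309]
Step 31: x=[5.5087] v=[0.1265]
First v>=0 after going negative at step 31, time=3.1000

Answer: 3.1000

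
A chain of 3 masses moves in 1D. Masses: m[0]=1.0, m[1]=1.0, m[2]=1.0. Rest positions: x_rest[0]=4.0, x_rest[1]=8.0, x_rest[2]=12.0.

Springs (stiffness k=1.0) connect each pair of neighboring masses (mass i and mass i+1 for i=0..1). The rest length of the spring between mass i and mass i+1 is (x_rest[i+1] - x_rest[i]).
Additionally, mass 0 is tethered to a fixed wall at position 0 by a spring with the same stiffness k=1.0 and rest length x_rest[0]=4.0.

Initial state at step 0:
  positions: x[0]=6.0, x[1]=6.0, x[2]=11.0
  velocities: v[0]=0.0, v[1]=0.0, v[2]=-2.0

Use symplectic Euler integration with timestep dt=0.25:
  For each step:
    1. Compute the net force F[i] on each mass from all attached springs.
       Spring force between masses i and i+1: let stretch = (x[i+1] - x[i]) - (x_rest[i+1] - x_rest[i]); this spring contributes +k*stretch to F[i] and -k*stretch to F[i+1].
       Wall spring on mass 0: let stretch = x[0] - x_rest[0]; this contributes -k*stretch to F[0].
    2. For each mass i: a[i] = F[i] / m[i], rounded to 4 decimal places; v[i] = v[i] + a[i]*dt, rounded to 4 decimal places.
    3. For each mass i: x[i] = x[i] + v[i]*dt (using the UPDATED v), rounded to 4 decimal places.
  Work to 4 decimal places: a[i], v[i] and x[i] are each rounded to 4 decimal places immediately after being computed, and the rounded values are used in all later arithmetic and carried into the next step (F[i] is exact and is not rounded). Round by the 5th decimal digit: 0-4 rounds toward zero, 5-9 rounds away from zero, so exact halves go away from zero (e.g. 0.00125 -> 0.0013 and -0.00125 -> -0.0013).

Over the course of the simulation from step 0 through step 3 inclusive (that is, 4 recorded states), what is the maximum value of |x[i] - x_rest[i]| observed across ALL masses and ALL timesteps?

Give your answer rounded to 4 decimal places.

Step 0: x=[6.0000 6.0000 11.0000] v=[0.0000 0.0000 -2.0000]
Step 1: x=[5.6250 6.3125 10.4375] v=[-1.5000 1.2500 -2.2500]
Step 2: x=[4.9414 6.8399 9.8672] v=[-2.7344 2.1094 -2.2813]
Step 3: x=[4.0676 7.4378 9.3577] v=[-3.4951 2.3916 -2.0381]
Max displacement = 2.6423

Answer: 2.6423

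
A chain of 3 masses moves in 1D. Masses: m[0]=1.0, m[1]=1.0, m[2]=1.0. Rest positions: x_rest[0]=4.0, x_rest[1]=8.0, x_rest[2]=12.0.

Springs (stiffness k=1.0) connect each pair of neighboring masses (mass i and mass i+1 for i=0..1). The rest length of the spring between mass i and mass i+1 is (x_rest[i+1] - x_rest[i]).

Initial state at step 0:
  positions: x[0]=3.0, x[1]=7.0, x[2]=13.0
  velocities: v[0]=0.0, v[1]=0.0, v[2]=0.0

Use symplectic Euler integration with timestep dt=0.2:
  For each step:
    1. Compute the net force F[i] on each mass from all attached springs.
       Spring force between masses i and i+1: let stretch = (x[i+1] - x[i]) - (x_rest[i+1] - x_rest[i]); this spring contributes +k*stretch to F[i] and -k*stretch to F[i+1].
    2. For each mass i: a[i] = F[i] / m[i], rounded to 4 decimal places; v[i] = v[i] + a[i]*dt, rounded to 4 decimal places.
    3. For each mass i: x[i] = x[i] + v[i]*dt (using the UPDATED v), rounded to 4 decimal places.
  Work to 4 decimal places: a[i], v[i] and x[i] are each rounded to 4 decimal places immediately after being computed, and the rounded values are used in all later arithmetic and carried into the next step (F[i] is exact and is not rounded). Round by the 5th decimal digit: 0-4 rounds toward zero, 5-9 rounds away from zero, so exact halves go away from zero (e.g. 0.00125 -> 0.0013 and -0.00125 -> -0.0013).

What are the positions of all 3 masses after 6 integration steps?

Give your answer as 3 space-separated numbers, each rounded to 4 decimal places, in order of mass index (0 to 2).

Answer: 3.1839 8.0988 11.7174

Derivation:
Step 0: x=[3.0000 7.0000 13.0000] v=[0.0000 0.0000 0.0000]
Step 1: x=[3.0000 7.0800 12.9200] v=[0.0000 0.4000 -0.4000]
Step 2: x=[3.0032 7.2304 12.7664] v=[0.0160 0.7520 -0.7680]
Step 3: x=[3.0155 7.4332 12.5514] v=[0.0614 1.0138 -1.0752]
Step 4: x=[3.0445 7.6640 12.2916] v=[0.1449 1.1539 -1.2988]
Step 5: x=[3.0983 7.8951 12.0067] v=[0.2688 1.1555 -1.4243]
Step 6: x=[3.1839 8.0988 11.7174] v=[0.4282 1.0185 -1.4466]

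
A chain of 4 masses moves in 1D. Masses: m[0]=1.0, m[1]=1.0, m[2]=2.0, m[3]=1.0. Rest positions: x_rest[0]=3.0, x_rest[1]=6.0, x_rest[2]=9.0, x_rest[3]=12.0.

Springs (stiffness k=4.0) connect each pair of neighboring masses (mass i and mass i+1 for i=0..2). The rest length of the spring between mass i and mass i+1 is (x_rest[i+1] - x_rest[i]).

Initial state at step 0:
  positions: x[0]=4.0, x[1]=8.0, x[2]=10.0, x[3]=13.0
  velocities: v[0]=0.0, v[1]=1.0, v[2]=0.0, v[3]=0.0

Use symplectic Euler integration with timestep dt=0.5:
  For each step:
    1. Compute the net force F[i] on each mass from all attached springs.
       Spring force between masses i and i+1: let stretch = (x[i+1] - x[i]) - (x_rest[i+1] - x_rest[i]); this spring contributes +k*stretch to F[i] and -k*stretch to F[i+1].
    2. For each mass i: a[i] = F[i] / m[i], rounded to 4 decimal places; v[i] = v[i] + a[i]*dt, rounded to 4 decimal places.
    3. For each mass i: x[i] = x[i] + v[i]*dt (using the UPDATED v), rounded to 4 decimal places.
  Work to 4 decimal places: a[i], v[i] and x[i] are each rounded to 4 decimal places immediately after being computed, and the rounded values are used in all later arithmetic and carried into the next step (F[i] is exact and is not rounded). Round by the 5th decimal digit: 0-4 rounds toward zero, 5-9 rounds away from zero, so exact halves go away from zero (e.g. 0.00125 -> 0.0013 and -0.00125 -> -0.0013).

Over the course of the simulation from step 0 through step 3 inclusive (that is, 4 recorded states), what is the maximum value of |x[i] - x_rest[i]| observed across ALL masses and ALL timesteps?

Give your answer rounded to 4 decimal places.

Answer: 2.2500

Derivation:
Step 0: x=[4.0000 8.0000 10.0000 13.0000] v=[0.0000 1.0000 0.0000 0.0000]
Step 1: x=[5.0000 6.5000 10.5000 13.0000] v=[2.0000 -3.0000 1.0000 0.0000]
Step 2: x=[4.5000 7.5000 10.2500 13.5000] v=[-1.0000 2.0000 -0.5000 1.0000]
Step 3: x=[4.0000 8.2500 10.2500 13.7500] v=[-1.0000 1.5000 0.0000 0.5000]
Max displacement = 2.2500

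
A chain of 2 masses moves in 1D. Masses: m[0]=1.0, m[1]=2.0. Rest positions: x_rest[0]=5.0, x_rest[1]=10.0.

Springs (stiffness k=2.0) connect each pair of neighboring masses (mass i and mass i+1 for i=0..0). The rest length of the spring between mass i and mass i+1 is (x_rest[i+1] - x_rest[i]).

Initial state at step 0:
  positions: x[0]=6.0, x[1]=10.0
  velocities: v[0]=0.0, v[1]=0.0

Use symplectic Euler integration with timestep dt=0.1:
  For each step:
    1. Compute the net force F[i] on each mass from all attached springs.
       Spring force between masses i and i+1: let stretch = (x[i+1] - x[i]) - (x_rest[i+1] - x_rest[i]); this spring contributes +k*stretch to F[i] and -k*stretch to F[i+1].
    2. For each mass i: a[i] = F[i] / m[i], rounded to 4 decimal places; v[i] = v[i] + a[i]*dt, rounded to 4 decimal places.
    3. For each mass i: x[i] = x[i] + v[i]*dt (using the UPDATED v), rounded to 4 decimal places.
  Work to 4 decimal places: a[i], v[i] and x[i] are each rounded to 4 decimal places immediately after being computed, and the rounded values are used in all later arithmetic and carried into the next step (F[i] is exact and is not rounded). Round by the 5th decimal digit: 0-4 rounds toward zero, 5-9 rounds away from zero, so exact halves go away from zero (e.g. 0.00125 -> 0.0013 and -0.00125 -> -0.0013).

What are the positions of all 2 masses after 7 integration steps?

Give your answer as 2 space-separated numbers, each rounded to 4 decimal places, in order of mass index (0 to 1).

Answer: 5.5119 10.2441

Derivation:
Step 0: x=[6.0000 10.0000] v=[0.0000 0.0000]
Step 1: x=[5.9800 10.0100] v=[-0.2000 0.1000]
Step 2: x=[5.9406 10.0297] v=[-0.3940 0.1970]
Step 3: x=[5.8830 10.0585] v=[-0.5762 0.2881]
Step 4: x=[5.8089 10.0956] v=[-0.7411 0.3706]
Step 5: x=[5.7205 10.1398] v=[-0.8838 0.4419]
Step 6: x=[5.6205 10.1898] v=[-0.9999 0.5000]
Step 7: x=[5.5119 10.2441] v=[-1.0860 0.5431]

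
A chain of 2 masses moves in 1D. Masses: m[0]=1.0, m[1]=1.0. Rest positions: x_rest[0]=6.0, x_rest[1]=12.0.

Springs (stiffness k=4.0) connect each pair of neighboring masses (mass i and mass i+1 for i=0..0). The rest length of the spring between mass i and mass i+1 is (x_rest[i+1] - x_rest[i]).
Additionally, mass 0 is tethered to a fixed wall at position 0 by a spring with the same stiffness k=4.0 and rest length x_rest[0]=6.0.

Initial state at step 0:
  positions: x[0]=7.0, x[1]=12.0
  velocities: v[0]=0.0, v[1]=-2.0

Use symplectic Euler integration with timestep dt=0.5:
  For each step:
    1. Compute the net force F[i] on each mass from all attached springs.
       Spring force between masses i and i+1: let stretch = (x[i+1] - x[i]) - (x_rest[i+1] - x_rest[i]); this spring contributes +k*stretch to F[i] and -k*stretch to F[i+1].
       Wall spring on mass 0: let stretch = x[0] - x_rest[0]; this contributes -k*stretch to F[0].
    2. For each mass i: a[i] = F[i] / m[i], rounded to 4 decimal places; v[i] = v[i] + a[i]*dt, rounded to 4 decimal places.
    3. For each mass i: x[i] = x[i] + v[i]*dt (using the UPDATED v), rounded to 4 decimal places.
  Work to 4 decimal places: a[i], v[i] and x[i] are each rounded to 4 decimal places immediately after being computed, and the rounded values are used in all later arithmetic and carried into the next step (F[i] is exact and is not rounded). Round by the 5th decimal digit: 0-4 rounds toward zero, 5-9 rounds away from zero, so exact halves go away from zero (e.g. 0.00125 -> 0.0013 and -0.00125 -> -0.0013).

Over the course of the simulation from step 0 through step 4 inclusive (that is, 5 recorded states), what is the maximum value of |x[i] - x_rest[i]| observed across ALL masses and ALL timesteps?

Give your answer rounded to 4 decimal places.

Step 0: x=[7.0000 12.0000] v=[0.0000 -2.0000]
Step 1: x=[5.0000 12.0000] v=[-4.0000 0.0000]
Step 2: x=[5.0000 11.0000] v=[0.0000 -2.0000]
Step 3: x=[6.0000 10.0000] v=[2.0000 -2.0000]
Step 4: x=[5.0000 11.0000] v=[-2.0000 2.0000]
Max displacement = 2.0000

Answer: 2.0000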